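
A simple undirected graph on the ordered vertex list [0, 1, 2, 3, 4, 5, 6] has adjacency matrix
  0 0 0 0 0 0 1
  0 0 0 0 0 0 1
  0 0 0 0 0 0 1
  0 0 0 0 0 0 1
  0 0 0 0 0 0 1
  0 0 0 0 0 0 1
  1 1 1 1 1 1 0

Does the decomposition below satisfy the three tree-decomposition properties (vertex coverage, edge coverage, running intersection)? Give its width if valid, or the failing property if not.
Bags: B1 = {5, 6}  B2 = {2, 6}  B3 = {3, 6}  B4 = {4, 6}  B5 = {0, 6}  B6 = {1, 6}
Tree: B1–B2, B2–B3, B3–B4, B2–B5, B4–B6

Yes; width 1.

Vertex coverage: the bags together contain {0, 1, 2, 3, 4, 5, 6}, the full vertex set. Edge coverage: each edge of G has both endpoints in at least one bag. Running intersection: for every vertex, the bags containing it form a connected subtree. All three properties hold, so this is a valid tree decomposition of width max|bag| − 1 = 1, and hence tw(G) ≤ 1.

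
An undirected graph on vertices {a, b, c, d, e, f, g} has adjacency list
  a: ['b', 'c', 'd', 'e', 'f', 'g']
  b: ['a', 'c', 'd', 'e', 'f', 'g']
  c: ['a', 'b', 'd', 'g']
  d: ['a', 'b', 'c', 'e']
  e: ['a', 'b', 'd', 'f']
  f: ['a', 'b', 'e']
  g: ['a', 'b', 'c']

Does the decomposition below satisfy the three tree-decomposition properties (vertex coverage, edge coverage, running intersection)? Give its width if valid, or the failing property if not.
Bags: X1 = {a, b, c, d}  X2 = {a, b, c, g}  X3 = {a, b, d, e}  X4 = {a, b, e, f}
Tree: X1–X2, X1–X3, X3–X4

Checking the three conditions: (i) the bags cover all of {a, b, c, d, e, f, g}; (ii) for each edge, some bag contains both endpoints; (iii) the bags containing any fixed vertex form a subtree. All hold, so the decomposition is valid with width 4 − 1 = 3.

Yes; width 3.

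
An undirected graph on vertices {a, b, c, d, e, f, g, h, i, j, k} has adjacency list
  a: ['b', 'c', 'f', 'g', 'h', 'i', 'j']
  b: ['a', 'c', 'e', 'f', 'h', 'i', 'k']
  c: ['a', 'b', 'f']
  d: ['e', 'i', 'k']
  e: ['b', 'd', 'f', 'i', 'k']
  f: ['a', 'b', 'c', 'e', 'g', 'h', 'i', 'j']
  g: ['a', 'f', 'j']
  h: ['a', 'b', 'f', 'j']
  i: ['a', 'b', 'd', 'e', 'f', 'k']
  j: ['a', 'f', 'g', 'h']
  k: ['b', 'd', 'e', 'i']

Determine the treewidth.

3

A width-3 tree decomposition is:
Bags: B1 = {a, b, c, f}  B2 = {a, b, f, i}  B3 = {a, b, f, h}  B4 = {b, e, f, i}  B5 = {a, f, h, j}  B6 = {b, e, i, k}  B7 = {d, e, i, k}  B8 = {a, f, g, j}
Tree: B1–B2, B1–B3, B2–B4, B3–B5, B4–B6, B6–B7, B5–B8
Each bag holds 4 vertices, so the decomposition has width 3, which upper-bounds the treewidth. For the lower bound, the 4 vertices {d, e, i, k} are pairwise adjacent, and any tree decomposition puts a clique entirely inside one bag — forcing width ≥ 3. Hence tw(G) = 3 exactly.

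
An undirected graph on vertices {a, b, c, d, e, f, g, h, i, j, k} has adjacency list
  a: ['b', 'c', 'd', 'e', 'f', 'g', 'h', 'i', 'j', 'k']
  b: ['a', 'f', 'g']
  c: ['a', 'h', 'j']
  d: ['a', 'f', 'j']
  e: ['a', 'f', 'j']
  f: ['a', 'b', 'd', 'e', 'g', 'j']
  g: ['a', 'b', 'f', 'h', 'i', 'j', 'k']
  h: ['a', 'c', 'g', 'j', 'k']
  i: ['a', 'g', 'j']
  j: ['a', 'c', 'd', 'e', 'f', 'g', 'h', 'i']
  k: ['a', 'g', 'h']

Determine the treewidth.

A width-3 tree decomposition is:
Bags: B1 = {a, g, h, j}  B2 = {a, f, g, j}  B3 = {a, g, i, j}  B4 = {a, b, f, g}  B5 = {a, d, f, j}  B6 = {a, c, h, j}  B7 = {a, e, f, j}  B8 = {a, g, h, k}
Tree: B1–B2, B1–B3, B2–B4, B2–B5, B1–B6, B2–B7, B1–B8
The largest bag has 4 vertices, giving width 3; this decomposition certifies tw(G) ≤ 3. For the lower bound, the 4 vertices {a, g, h, j} are pairwise adjacent, and any tree decomposition puts a clique entirely inside one bag — forcing width ≥ 3. Hence tw(G) = 3 exactly.

3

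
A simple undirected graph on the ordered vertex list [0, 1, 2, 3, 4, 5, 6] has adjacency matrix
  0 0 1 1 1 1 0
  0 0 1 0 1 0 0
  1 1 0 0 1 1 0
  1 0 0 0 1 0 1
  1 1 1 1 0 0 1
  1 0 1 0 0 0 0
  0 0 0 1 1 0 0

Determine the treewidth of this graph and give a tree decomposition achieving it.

Each bag holds 3 vertices, so the decomposition has width 2, which upper-bounds the treewidth. Conversely, {0, 2, 4} is a clique of size 3, and the vertices of any clique must share a bag in every tree decomposition; so some bag has ≥ 3 vertices and tw(G) ≥ 2. Combining the bounds, tw(G) = 2.

Treewidth 2.
Bags: B1 = {3, 4, 6}  B2 = {0, 3, 4}  B3 = {0, 2, 4}  B4 = {0, 2, 5}  B5 = {1, 2, 4}
Tree: B1–B2, B2–B3, B3–B4, B3–B5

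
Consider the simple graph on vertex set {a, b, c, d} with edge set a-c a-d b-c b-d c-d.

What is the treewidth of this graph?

A width-2 tree decomposition is:
Bags: B1 = {b, c, d}  B2 = {a, c, d}
Tree: B1–B2
The largest bag has 3 vertices, giving width 2; this decomposition certifies tw(G) ≤ 2. For the lower bound, the 3 vertices {a, c, d} are pairwise adjacent, and any tree decomposition puts a clique entirely inside one bag — forcing width ≥ 2. Hence tw(G) = 2 exactly.

2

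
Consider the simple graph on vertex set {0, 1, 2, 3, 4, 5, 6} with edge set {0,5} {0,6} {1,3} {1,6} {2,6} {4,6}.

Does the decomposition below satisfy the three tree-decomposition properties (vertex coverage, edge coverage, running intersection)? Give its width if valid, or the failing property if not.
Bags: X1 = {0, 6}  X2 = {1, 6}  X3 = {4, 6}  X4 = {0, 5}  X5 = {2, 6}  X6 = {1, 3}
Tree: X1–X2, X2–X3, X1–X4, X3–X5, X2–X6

Vertex coverage: the bags together contain {0, 1, 2, 3, 4, 5, 6}, the full vertex set. Edge coverage: each edge of G has both endpoints in at least one bag. Running intersection: for every vertex, the bags containing it form a connected subtree. All three properties hold, so this is a valid tree decomposition of width max|bag| − 1 = 1, and hence tw(G) ≤ 1.

Yes; width 1.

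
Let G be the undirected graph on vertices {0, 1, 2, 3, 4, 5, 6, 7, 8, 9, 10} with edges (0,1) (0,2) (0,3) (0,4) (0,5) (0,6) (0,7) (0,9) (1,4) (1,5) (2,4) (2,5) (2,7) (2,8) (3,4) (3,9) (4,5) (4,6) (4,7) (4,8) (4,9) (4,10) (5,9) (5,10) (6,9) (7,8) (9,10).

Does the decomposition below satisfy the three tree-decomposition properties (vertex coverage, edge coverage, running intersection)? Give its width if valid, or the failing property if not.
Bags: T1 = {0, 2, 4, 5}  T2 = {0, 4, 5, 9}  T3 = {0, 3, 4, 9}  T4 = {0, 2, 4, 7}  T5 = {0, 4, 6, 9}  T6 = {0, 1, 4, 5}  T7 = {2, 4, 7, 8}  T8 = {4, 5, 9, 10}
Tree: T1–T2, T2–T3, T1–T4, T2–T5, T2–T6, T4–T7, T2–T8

Checking the three conditions: (i) the bags cover all of {0, 1, 2, 3, 4, 5, 6, 7, 8, 9, 10}; (ii) for each edge, some bag contains both endpoints; (iii) the bags containing any fixed vertex form a subtree. All hold, so the decomposition is valid with width 4 − 1 = 3.

Yes; width 3.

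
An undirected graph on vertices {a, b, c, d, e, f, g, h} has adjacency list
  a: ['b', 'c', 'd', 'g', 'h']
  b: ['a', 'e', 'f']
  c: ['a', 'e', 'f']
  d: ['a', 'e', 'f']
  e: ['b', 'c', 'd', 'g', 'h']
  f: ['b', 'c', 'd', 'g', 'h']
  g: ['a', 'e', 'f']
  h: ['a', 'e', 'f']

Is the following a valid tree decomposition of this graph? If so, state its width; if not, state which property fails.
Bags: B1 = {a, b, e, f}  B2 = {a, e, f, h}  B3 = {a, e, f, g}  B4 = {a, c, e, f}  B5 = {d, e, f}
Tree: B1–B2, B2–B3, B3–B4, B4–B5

A tree decomposition must satisfy three properties: every vertex lies in some bag; for every edge, both endpoints lie together in some bag; and for every vertex, the bags containing it form a connected subtree. Here edge (a,d) lies in no bag, so the decomposition is invalid.

No — edge (a,d) lies in no bag.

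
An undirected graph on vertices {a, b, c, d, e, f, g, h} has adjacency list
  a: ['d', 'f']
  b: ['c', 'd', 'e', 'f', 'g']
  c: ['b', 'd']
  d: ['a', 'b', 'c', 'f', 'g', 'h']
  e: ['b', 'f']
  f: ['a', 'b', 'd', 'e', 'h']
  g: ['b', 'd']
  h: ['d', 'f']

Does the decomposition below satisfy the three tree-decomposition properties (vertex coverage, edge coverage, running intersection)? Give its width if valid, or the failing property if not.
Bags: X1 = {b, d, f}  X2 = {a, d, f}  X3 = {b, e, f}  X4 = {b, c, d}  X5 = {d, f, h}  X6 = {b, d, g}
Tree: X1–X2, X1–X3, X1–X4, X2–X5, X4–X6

Yes; width 2.

Vertex coverage: the bags together contain {a, b, c, d, e, f, g, h}, the full vertex set. Edge coverage: each edge of G has both endpoints in at least one bag. Running intersection: for every vertex, the bags containing it form a connected subtree. All three properties hold, so this is a valid tree decomposition of width max|bag| − 1 = 2, and hence tw(G) ≤ 2.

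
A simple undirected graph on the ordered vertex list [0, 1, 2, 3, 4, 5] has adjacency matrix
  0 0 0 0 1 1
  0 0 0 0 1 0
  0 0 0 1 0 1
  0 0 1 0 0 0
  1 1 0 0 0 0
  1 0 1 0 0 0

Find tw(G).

1

A width-1 tree decomposition is:
Bags: B1 = {0, 5}  B2 = {2, 5}  B3 = {0, 4}  B4 = {1, 4}  B5 = {2, 3}
Tree: B1–B2, B1–B3, B3–B4, B2–B5
Each bag holds 2 vertices, so the decomposition has width 1, which upper-bounds the treewidth. G has an edge, so its treewidth is at least 1. Therefore the treewidth is 1.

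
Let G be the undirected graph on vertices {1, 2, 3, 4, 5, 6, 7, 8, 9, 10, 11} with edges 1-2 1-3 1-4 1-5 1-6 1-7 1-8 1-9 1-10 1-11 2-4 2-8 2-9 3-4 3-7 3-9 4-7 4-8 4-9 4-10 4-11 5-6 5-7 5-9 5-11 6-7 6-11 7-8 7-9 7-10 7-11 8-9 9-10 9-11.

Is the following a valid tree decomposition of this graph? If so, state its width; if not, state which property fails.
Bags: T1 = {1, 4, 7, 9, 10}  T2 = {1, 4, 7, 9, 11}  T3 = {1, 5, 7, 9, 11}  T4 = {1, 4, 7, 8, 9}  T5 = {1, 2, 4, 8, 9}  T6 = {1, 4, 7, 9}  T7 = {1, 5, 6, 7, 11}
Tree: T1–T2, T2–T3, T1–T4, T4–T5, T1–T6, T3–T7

No — vertex 3 appears in no bag.

A tree decomposition must satisfy three properties: every vertex lies in some bag; for every edge, both endpoints lie together in some bag; and for every vertex, the bags containing it form a connected subtree. Here vertex 3 appears in no bag, so the decomposition is invalid.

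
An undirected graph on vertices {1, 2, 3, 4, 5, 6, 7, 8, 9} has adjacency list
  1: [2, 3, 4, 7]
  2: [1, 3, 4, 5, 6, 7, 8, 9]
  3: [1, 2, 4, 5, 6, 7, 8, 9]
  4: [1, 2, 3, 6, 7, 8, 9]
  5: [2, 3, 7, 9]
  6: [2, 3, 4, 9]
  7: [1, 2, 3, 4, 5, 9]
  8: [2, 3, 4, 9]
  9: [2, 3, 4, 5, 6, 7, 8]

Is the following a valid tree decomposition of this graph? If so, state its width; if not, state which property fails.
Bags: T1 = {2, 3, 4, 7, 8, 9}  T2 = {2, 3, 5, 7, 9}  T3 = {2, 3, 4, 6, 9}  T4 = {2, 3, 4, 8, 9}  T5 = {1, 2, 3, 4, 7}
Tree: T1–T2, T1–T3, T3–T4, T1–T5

No — bags containing vertex 8 are not connected in the tree.

A tree decomposition must satisfy three properties: every vertex lies in some bag; for every edge, both endpoints lie together in some bag; and for every vertex, the bags containing it form a connected subtree. Here bags containing vertex 8 are not connected in the tree, so the decomposition is invalid.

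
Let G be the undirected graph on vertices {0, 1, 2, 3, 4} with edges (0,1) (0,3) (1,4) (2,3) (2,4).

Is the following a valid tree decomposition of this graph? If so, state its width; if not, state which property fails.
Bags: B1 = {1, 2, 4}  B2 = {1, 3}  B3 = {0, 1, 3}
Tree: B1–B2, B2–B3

No — edge (2,3) lies in no bag.

A tree decomposition must satisfy three properties: every vertex lies in some bag; for every edge, both endpoints lie together in some bag; and for every vertex, the bags containing it form a connected subtree. Here edge (2,3) lies in no bag, so the decomposition is invalid.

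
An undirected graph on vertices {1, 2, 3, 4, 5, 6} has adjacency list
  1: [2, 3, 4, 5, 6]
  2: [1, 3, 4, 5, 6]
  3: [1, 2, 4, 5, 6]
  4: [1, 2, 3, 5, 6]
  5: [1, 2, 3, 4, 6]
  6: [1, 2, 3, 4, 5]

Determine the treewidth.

A width-5 tree decomposition is:
Bags: B1 = {1, 2, 3, 4, 5, 6}
Tree: (single bag)
With just one bag of size 6, the width is 6 − 1 = 5, so tw(G) ≤ 5. On the other hand G contains the 6-clique {1, 2, 3, 4, 5, 6}. A clique must lie in a single bag of any decomposition, so no decomposition can have width below 5. The upper and lower bounds meet at 5, so that is the treewidth.

5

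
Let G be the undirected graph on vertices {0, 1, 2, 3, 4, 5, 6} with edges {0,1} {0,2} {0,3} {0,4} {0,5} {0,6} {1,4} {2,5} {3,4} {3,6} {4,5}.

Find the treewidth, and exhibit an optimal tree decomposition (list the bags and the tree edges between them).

The largest bag has 3 vertices, giving width 2; this decomposition certifies tw(G) ≤ 2. For the lower bound, the 3 vertices {0, 2, 5} are pairwise adjacent, and any tree decomposition puts a clique entirely inside one bag — forcing width ≥ 2. Therefore the treewidth is 2.

Treewidth 2.
One such decomposition:
Bags: B1 = {0, 3, 4}  B2 = {0, 4, 5}  B3 = {0, 1, 4}  B4 = {0, 2, 5}  B5 = {0, 3, 6}
Tree: B1–B2, B1–B3, B2–B4, B1–B5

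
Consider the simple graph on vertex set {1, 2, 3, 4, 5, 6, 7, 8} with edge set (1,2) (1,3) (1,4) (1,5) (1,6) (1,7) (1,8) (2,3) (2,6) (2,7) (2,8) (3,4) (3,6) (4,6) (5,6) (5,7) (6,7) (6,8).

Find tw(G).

3

A width-3 tree decomposition is:
Bags: B1 = {1, 2, 3, 6}  B2 = {1, 3, 4, 6}  B3 = {1, 2, 6, 7}  B4 = {1, 5, 6, 7}  B5 = {1, 2, 6, 8}
Tree: B1–B2, B1–B3, B3–B4, B3–B5
The largest bag has 4 vertices, giving width 3; this decomposition certifies tw(G) ≤ 3. On the other hand G contains the 4-clique {1, 2, 6, 8}. A clique must lie in a single bag of any decomposition, so no decomposition can have width below 3. Combining the bounds, tw(G) = 3.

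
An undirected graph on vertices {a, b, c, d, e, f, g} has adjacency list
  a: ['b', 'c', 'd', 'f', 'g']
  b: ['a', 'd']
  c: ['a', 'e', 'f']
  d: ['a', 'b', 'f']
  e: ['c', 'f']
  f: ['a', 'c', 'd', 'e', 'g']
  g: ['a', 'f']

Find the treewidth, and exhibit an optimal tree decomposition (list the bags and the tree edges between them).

Treewidth 2.
One optimal decomposition is:
Bags: B1 = {c, e, f}  B2 = {a, c, f}  B3 = {a, d, f}  B4 = {a, f, g}  B5 = {a, b, d}
Tree: B1–B2, B2–B3, B2–B4, B3–B5

The largest bag has 3 vertices, giving width 2; this decomposition certifies tw(G) ≤ 2. Conversely, {c, e, f} is a clique of size 3, and the vertices of any clique must share a bag in every tree decomposition; so some bag has ≥ 3 vertices and tw(G) ≥ 2. Therefore the treewidth is 2.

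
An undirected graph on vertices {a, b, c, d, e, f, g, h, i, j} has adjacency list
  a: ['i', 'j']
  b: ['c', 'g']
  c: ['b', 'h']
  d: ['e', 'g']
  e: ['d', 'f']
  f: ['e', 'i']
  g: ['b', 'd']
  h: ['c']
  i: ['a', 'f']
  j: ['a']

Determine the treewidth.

1

A width-1 tree decomposition is:
Bags: B1 = {c, h}  B2 = {b, c}  B3 = {b, g}  B4 = {d, g}  B5 = {d, e}  B6 = {e, f}  B7 = {f, i}  B8 = {a, i}  B9 = {a, j}
Tree: B1–B2, B2–B3, B3–B4, B4–B5, B5–B6, B6–B7, B7–B8, B8–B9
The largest bag has 2 vertices, giving width 1; this decomposition certifies tw(G) ≤ 1. G has an edge, so its treewidth is at least 1. Therefore the treewidth is 1.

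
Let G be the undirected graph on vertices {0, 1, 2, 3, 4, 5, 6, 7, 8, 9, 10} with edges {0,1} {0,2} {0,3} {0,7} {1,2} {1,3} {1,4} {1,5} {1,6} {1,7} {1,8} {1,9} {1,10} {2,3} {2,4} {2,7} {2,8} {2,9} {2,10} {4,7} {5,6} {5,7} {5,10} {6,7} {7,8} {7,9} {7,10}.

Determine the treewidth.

A width-3 tree decomposition is:
Bags: B1 = {1, 2, 7, 9}  B2 = {1, 2, 7, 10}  B3 = {1, 2, 4, 7}  B4 = {0, 1, 2, 7}  B5 = {1, 5, 7, 10}  B6 = {0, 1, 2, 3}  B7 = {1, 2, 7, 8}  B8 = {1, 5, 6, 7}
Tree: B1–B2, B2–B3, B1–B4, B2–B5, B4–B6, B3–B7, B5–B8
Each bag holds 4 vertices, so the decomposition has width 3, which upper-bounds the treewidth. For the lower bound, the 4 vertices {0, 1, 2, 3} are pairwise adjacent, and any tree decomposition puts a clique entirely inside one bag — forcing width ≥ 3. Hence tw(G) = 3 exactly.

3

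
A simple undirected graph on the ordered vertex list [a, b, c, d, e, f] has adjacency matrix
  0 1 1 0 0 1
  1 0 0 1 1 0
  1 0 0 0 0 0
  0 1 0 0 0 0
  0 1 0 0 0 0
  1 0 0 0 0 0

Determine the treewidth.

1

A width-1 tree decomposition is:
Bags: B1 = {a, c}  B2 = {a, b}  B3 = {b, d}  B4 = {b, e}  B5 = {a, f}
Tree: B1–B2, B2–B3, B2–B4, B2–B5
The largest bag has 2 vertices, giving width 1; this decomposition certifies tw(G) ≤ 1. G has an edge, so its treewidth is at least 1. The upper and lower bounds meet at 1, so that is the treewidth.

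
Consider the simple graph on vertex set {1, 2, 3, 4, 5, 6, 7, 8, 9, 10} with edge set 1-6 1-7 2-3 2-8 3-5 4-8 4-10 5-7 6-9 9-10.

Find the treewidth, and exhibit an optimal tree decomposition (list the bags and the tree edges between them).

The largest bag has 3 vertices, giving width 2; this decomposition certifies tw(G) ≤ 2. Since 9–6–1–7–5–3–2–8–4–10–9 is a cycle in G, G is not acyclic. Forests are exactly the graphs of treewidth ≤ 1, so tw(G) ≥ 2. Therefore the treewidth is 2.

Treewidth 2.
One optimal decomposition is:
Bags: B1 = {1, 6, 9}  B2 = {1, 7, 9}  B3 = {5, 7, 9}  B4 = {3, 5, 9}  B5 = {2, 3, 9}  B6 = {2, 8, 9}  B7 = {4, 8, 9}  B8 = {4, 9, 10}
Tree: B1–B2, B2–B3, B3–B4, B4–B5, B5–B6, B6–B7, B7–B8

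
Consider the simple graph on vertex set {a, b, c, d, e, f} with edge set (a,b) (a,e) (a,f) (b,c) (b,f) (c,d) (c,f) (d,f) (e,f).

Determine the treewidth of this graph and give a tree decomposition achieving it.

Every bag has size at most 3, so the width is 3 − 1 = 2 and tw(G) ≤ 2. For the lower bound, the 3 vertices {c, d, f} are pairwise adjacent, and any tree decomposition puts a clique entirely inside one bag — forcing width ≥ 2. Therefore the treewidth is 2.

Treewidth 2.
One optimal decomposition is:
Bags: B1 = {c, d, f}  B2 = {b, c, f}  B3 = {a, b, f}  B4 = {a, e, f}
Tree: B1–B2, B2–B3, B3–B4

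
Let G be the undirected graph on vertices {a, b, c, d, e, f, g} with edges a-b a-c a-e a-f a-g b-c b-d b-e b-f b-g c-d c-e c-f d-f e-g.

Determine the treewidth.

A width-3 tree decomposition is:
Bags: B1 = {a, b, e, g}  B2 = {a, b, c, e}  B3 = {a, b, c, f}  B4 = {b, c, d, f}
Tree: B1–B2, B2–B3, B3–B4
Every bag has size at most 4, so the width is 4 − 1 = 3 and tw(G) ≤ 3. For the lower bound, the 4 vertices {a, b, e, g} are pairwise adjacent, and any tree decomposition puts a clique entirely inside one bag — forcing width ≥ 3. Therefore the treewidth is 3.

3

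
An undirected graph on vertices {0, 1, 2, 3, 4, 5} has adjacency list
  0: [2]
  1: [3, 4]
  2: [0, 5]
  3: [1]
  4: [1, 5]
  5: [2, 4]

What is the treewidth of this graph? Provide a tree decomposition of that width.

Each bag holds 2 vertices, so the decomposition has width 1, which upper-bounds the treewidth. G has an edge, so its treewidth is at least 1. The upper and lower bounds meet at 1, so that is the treewidth.

Treewidth 1.
One such decomposition:
Bags: B1 = {1, 3}  B2 = {1, 4}  B3 = {4, 5}  B4 = {2, 5}  B5 = {0, 2}
Tree: B1–B2, B2–B3, B3–B4, B4–B5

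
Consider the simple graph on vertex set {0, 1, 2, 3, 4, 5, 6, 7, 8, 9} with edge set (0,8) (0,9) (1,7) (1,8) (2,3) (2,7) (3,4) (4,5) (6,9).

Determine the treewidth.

A width-1 tree decomposition is:
Bags: B1 = {4, 5}  B2 = {3, 4}  B3 = {2, 3}  B4 = {2, 7}  B5 = {1, 7}  B6 = {1, 8}  B7 = {0, 8}  B8 = {0, 9}  B9 = {6, 9}
Tree: B1–B2, B2–B3, B3–B4, B4–B5, B5–B6, B6–B7, B7–B8, B8–B9
The largest bag has 2 vertices, giving width 1; this decomposition certifies tw(G) ≤ 1. G has an edge, so its treewidth is at least 1. Hence tw(G) = 1 exactly.

1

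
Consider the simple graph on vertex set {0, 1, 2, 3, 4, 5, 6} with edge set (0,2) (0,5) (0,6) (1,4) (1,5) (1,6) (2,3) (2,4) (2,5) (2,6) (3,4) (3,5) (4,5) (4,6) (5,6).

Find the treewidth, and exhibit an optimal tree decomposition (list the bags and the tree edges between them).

The largest bag has 4 vertices, giving width 3; this decomposition certifies tw(G) ≤ 3. Conversely, {1, 4, 5, 6} is a clique of size 4, and the vertices of any clique must share a bag in every tree decomposition; so some bag has ≥ 4 vertices and tw(G) ≥ 3. The upper and lower bounds meet at 3, so that is the treewidth.

Treewidth 3.
One optimal decomposition is:
Bags: B1 = {2, 3, 4, 5}  B2 = {2, 4, 5, 6}  B3 = {1, 4, 5, 6}  B4 = {0, 2, 5, 6}
Tree: B1–B2, B2–B3, B2–B4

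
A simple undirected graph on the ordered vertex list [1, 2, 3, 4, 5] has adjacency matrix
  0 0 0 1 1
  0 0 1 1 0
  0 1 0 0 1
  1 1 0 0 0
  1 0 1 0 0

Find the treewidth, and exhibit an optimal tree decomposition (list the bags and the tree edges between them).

Treewidth 2.
One such decomposition:
Bags: B1 = {2, 3, 5}  B2 = {1, 2, 5}  B3 = {1, 2, 4}
Tree: B1–B2, B2–B3

Every bag has size at most 3, so the width is 3 − 1 = 2 and tw(G) ≤ 2. The edges 2–3–5–1–4–2 form a cycle, so G is not a tree and its treewidth is at least 2. Hence tw(G) = 2 exactly.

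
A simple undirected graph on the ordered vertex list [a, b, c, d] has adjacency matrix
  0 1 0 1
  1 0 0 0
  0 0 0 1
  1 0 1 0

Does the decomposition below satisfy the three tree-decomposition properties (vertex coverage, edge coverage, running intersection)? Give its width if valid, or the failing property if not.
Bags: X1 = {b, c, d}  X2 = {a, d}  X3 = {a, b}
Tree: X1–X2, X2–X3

No — bags containing vertex b are not connected in the tree.

A tree decomposition must satisfy three properties: every vertex lies in some bag; for every edge, both endpoints lie together in some bag; and for every vertex, the bags containing it form a connected subtree. Here bags containing vertex b are not connected in the tree, so the decomposition is invalid.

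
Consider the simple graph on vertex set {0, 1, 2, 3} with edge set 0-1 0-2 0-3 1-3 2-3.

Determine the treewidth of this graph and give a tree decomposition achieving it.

Treewidth 2.
One such decomposition:
Bags: B1 = {0, 2, 3}  B2 = {0, 1, 3}
Tree: B1–B2

Each bag holds 3 vertices, so the decomposition has width 2, which upper-bounds the treewidth. Conversely, {0, 1, 3} is a clique of size 3, and the vertices of any clique must share a bag in every tree decomposition; so some bag has ≥ 3 vertices and tw(G) ≥ 2. Therefore the treewidth is 2.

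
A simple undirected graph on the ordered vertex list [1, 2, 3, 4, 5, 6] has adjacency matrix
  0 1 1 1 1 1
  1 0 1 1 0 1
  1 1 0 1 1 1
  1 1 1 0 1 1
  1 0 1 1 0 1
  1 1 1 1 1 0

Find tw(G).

4

A width-4 tree decomposition is:
Bags: B1 = {1, 3, 4, 5, 6}  B2 = {1, 2, 3, 4, 6}
Tree: B1–B2
Each bag holds 5 vertices, so the decomposition has width 4, which upper-bounds the treewidth. On the other hand G contains the 5-clique {1, 2, 3, 4, 6}. A clique must lie in a single bag of any decomposition, so no decomposition can have width below 4. The upper and lower bounds meet at 4, so that is the treewidth.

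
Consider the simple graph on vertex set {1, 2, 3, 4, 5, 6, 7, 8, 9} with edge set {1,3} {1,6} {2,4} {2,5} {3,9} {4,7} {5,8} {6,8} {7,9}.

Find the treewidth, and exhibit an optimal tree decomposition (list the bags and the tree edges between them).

Treewidth 2.
Bags: B1 = {4, 7, 9}  B2 = {3, 4, 9}  B3 = {1, 3, 4}  B4 = {1, 4, 6}  B5 = {4, 6, 8}  B6 = {4, 5, 8}  B7 = {2, 4, 5}
Tree: B1–B2, B2–B3, B3–B4, B4–B5, B5–B6, B6–B7

Each bag holds 3 vertices, so the decomposition has width 2, which upper-bounds the treewidth. Since 4–7–9–3–1–6–8–5–2–4 is a cycle in G, G is not acyclic. Forests are exactly the graphs of treewidth ≤ 1, so tw(G) ≥ 2. Combining the bounds, tw(G) = 2.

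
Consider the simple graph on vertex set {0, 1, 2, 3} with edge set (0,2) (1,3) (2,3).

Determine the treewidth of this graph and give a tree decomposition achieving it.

Each bag holds 2 vertices, so the decomposition has width 1, which upper-bounds the treewidth. Since G has at least one edge (e.g. 0–2), it is not an edgeless graph, so tw(G) ≥ 1. Hence tw(G) = 1 exactly.

Treewidth 1.
Bags: B1 = {0, 2}  B2 = {2, 3}  B3 = {1, 3}
Tree: B1–B2, B2–B3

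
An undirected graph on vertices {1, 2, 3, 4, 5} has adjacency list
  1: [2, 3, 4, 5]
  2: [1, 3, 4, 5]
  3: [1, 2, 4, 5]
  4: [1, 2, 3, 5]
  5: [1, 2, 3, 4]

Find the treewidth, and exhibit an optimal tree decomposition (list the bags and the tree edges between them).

A single bag containing all 5 vertices is trivially a valid decomposition of width 4. Conversely, {1, 2, 3, 4, 5} is a clique of size 5, and the vertices of any clique must share a bag in every tree decomposition; so some bag has ≥ 5 vertices and tw(G) ≥ 4. The upper and lower bounds meet at 4, so that is the treewidth.

Treewidth 4.
Bags: B1 = {1, 2, 3, 4, 5}
Tree: (single bag)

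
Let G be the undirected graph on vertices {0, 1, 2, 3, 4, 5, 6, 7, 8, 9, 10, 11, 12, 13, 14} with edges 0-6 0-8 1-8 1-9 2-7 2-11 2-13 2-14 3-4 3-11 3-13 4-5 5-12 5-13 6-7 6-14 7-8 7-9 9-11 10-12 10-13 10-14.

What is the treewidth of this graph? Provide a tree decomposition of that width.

The largest bag has 4 vertices, giving width 3; this decomposition certifies tw(G) ≤ 3. For the lower bound: the 4 vertex sets {4,5,12}, {10}, {13}, {2,3,11,14} are disjoint, each induces a connected subgraph, and every pair is joined by at least one edge of G. Contracting each set to a single vertex therefore yields K_{4} as a minor, and since treewidth is minor-monotone, tw(G) ≥ tw(K_{4}) = 3. The upper and lower bounds meet at 3, so that is the treewidth.

Treewidth 3.
One optimal decomposition is:
Bags: B1 = {4, 5, 10, 12}  B2 = {4, 5, 10, 13}  B3 = {3, 4, 10, 13}  B4 = {3, 10, 13, 14}  B5 = {2, 3, 13, 14}  B6 = {2, 3, 11, 14}  B7 = {2, 6, 11, 14}  B8 = {2, 6, 7, 11}  B9 = {6, 7, 9, 11}  B10 = {0, 6, 7, 9}  B11 = {0, 7, 8, 9}  B12 = {0, 1, 8, 9}
Tree: B1–B2, B2–B3, B3–B4, B4–B5, B5–B6, B6–B7, B7–B8, B8–B9, B9–B10, B10–B11, B11–B12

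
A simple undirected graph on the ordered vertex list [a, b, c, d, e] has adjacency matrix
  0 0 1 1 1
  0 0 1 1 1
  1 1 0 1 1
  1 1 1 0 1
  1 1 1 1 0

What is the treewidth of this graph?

3

A width-3 tree decomposition is:
Bags: B1 = {b, c, d, e}  B2 = {a, c, d, e}
Tree: B1–B2
The largest bag has 4 vertices, giving width 3; this decomposition certifies tw(G) ≤ 3. For the lower bound, the 4 vertices {a, c, d, e} are pairwise adjacent, and any tree decomposition puts a clique entirely inside one bag — forcing width ≥ 3. The upper and lower bounds meet at 3, so that is the treewidth.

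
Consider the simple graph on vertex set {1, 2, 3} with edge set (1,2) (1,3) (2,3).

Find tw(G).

2

A width-2 tree decomposition is:
Bags: B1 = {1, 2, 3}
Tree: (single bag)
A single bag containing all 3 vertices is trivially a valid decomposition of width 2. Conversely, {1, 2, 3} is a clique of size 3, and the vertices of any clique must share a bag in every tree decomposition; so some bag has ≥ 3 vertices and tw(G) ≥ 2. Therefore the treewidth is 2.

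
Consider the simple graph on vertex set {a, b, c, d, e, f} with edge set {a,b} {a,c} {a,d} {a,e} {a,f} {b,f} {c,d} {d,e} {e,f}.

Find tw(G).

2

A width-2 tree decomposition is:
Bags: B1 = {a, b, f}  B2 = {a, e, f}  B3 = {a, d, e}  B4 = {a, c, d}
Tree: B1–B2, B2–B3, B3–B4
The largest bag has 3 vertices, giving width 2; this decomposition certifies tw(G) ≤ 2. For the lower bound, the 3 vertices {a, d, e} are pairwise adjacent, and any tree decomposition puts a clique entirely inside one bag — forcing width ≥ 2. Combining the bounds, tw(G) = 2.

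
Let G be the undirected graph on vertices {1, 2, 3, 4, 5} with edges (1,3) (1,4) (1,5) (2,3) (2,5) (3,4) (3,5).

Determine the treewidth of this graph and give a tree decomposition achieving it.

Treewidth 2.
One such decomposition:
Bags: B1 = {2, 3, 5}  B2 = {1, 3, 5}  B3 = {1, 3, 4}
Tree: B1–B2, B2–B3

Each bag holds 3 vertices, so the decomposition has width 2, which upper-bounds the treewidth. On the other hand G contains the 3-clique {1, 3, 4}. A clique must lie in a single bag of any decomposition, so no decomposition can have width below 2. Hence tw(G) = 2 exactly.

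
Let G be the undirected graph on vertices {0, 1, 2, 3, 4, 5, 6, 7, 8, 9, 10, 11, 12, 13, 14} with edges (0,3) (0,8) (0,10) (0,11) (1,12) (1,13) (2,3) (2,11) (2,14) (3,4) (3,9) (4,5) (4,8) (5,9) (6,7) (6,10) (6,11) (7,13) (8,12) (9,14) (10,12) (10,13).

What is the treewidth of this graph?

3

A width-3 tree decomposition is:
Bags: B1 = {4, 5, 9, 14}  B2 = {3, 4, 9, 14}  B3 = {2, 3, 4, 14}  B4 = {2, 3, 4, 8}  B5 = {0, 2, 3, 8}  B6 = {0, 2, 8, 11}  B7 = {0, 8, 11, 12}  B8 = {0, 10, 11, 12}  B9 = {6, 10, 11, 12}  B10 = {1, 6, 10, 12}  B11 = {1, 6, 10, 13}  B12 = {1, 6, 7, 13}
Tree: B1–B2, B2–B3, B3–B4, B4–B5, B5–B6, B6–B7, B7–B8, B8–B9, B9–B10, B10–B11, B11–B12
Every bag has size at most 4, so the width is 4 − 1 = 3 and tw(G) ≤ 3. For the lower bound: the 4 vertex sets {5,9,14}, {4}, {3}, {0,2,8,11} are disjoint, each induces a connected subgraph, and every pair is joined by at least one edge of G. Contracting each set to a single vertex therefore yields K_{4} as a minor, and since treewidth is minor-monotone, tw(G) ≥ tw(K_{4}) = 3. Combining the bounds, tw(G) = 3.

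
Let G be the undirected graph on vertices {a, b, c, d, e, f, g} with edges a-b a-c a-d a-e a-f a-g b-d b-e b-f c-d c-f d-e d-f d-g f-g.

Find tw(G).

3

A width-3 tree decomposition is:
Bags: B1 = {a, b, d, e}  B2 = {a, b, d, f}  B3 = {a, d, f, g}  B4 = {a, c, d, f}
Tree: B1–B2, B2–B3, B2–B4
The largest bag has 4 vertices, giving width 3; this decomposition certifies tw(G) ≤ 3. On the other hand G contains the 4-clique {a, b, d, e}. A clique must lie in a single bag of any decomposition, so no decomposition can have width below 3. Therefore the treewidth is 3.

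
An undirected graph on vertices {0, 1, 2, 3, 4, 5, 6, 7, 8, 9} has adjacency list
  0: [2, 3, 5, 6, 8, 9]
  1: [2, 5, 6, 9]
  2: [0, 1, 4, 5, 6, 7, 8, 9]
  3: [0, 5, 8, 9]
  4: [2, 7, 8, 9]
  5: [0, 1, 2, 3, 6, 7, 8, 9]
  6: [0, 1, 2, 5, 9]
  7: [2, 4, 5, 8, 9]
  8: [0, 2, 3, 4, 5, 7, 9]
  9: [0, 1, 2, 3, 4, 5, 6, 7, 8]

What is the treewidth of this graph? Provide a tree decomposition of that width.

Treewidth 4.
One optimal decomposition is:
Bags: B1 = {2, 5, 7, 8, 9}  B2 = {0, 2, 5, 8, 9}  B3 = {0, 3, 5, 8, 9}  B4 = {0, 2, 5, 6, 9}  B5 = {1, 2, 5, 6, 9}  B6 = {2, 4, 7, 8, 9}
Tree: B1–B2, B2–B3, B2–B4, B4–B5, B1–B6

The largest bag has 5 vertices, giving width 4; this decomposition certifies tw(G) ≤ 4. Conversely, {2, 4, 7, 8, 9} is a clique of size 5, and the vertices of any clique must share a bag in every tree decomposition; so some bag has ≥ 5 vertices and tw(G) ≥ 4. Combining the bounds, tw(G) = 4.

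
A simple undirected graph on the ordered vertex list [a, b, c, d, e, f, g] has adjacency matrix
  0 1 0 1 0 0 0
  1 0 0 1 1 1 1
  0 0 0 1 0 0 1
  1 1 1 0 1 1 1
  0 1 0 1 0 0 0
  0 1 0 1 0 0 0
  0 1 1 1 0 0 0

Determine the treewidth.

2

A width-2 tree decomposition is:
Bags: B1 = {b, d, e}  B2 = {b, d, f}  B3 = {b, d, g}  B4 = {c, d, g}  B5 = {a, b, d}
Tree: B1–B2, B1–B3, B3–B4, B3–B5
The largest bag has 3 vertices, giving width 2; this decomposition certifies tw(G) ≤ 2. Conversely, {c, d, g} is a clique of size 3, and the vertices of any clique must share a bag in every tree decomposition; so some bag has ≥ 3 vertices and tw(G) ≥ 2. The upper and lower bounds meet at 2, so that is the treewidth.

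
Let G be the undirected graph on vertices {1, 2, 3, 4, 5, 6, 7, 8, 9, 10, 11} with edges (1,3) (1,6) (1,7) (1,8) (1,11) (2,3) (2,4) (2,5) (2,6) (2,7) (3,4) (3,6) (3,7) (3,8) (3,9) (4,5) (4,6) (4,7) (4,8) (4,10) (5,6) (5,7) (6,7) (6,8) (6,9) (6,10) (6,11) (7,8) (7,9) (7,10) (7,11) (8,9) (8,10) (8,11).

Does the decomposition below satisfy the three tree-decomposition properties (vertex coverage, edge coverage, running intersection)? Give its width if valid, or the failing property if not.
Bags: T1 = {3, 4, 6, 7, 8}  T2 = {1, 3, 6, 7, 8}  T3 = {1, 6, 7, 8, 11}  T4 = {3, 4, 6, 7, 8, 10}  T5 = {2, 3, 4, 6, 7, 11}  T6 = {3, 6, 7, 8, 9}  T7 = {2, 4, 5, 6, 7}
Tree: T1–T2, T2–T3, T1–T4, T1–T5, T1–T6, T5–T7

A tree decomposition must satisfy three properties: every vertex lies in some bag; for every edge, both endpoints lie together in some bag; and for every vertex, the bags containing it form a connected subtree. Here bags containing vertex 11 are not connected in the tree, so the decomposition is invalid.

No — bags containing vertex 11 are not connected in the tree.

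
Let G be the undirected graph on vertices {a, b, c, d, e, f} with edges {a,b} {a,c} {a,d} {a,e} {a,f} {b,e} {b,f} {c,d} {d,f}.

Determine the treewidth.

A width-2 tree decomposition is:
Bags: B1 = {a, b, f}  B2 = {a, b, e}  B3 = {a, d, f}  B4 = {a, c, d}
Tree: B1–B2, B1–B3, B3–B4
Each bag holds 3 vertices, so the decomposition has width 2, which upper-bounds the treewidth. For the lower bound, the 3 vertices {a, c, d} are pairwise adjacent, and any tree decomposition puts a clique entirely inside one bag — forcing width ≥ 2. Combining the bounds, tw(G) = 2.

2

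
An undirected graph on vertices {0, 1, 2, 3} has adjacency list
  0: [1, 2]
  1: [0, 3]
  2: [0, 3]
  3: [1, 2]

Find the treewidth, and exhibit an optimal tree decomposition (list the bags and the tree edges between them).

Treewidth 2.
Bags: B1 = {1, 2, 3}  B2 = {0, 1, 2}
Tree: B1–B2

The largest bag has 3 vertices, giving width 2; this decomposition certifies tw(G) ≤ 2. For the lower bound, G contains the cycle 2–3–1–0–2, so G is not a forest; only forests have treewidth ≤ 1, hence tw(G) ≥ 2. Hence tw(G) = 2 exactly.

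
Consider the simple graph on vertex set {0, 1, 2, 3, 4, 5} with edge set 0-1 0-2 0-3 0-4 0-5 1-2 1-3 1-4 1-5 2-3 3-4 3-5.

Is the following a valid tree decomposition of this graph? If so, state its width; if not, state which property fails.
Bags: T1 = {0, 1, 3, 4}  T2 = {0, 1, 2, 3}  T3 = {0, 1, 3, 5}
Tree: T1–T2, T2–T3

Every vertex of G appears in some bag (union = {0, 1, 2, 3, 4, 5}); every edge is covered by a bag; and for each vertex v the set of bags containing v is connected in the bag tree. The decomposition is therefore valid. The largest bag has 4 vertices, so the width is 3.

Yes; width 3.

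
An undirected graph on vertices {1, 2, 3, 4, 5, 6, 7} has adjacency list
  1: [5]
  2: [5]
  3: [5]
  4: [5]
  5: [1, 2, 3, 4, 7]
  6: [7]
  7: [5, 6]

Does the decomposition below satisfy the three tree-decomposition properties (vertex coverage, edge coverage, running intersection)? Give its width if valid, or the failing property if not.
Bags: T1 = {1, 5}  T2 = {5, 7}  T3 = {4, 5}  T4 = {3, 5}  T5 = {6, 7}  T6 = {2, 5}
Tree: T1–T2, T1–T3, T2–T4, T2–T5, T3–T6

Vertex coverage: the bags together contain {1, 2, 3, 4, 5, 6, 7}, the full vertex set. Edge coverage: each edge of G has both endpoints in at least one bag. Running intersection: for every vertex, the bags containing it form a connected subtree. All three properties hold, so this is a valid tree decomposition of width max|bag| − 1 = 1, and hence tw(G) ≤ 1.

Yes; width 1.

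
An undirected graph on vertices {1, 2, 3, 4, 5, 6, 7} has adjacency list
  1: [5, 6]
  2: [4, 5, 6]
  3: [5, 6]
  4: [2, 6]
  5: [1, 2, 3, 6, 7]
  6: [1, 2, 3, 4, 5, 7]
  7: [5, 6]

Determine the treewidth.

A width-2 tree decomposition is:
Bags: B1 = {5, 6, 7}  B2 = {2, 5, 6}  B3 = {3, 5, 6}  B4 = {2, 4, 6}  B5 = {1, 5, 6}
Tree: B1–B2, B2–B3, B2–B4, B1–B5
Every bag has size at most 3, so the width is 3 − 1 = 2 and tw(G) ≤ 2. For the lower bound, the 3 vertices {2, 4, 6} are pairwise adjacent, and any tree decomposition puts a clique entirely inside one bag — forcing width ≥ 2. Combining the bounds, tw(G) = 2.

2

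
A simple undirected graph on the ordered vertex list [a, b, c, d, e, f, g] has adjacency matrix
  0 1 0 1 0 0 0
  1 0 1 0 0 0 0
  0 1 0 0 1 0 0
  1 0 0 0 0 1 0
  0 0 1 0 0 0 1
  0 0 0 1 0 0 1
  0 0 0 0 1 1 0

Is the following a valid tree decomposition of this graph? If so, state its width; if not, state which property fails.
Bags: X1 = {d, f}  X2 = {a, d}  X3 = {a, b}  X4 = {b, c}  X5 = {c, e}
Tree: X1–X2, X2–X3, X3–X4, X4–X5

A tree decomposition must satisfy three properties: every vertex lies in some bag; for every edge, both endpoints lie together in some bag; and for every vertex, the bags containing it form a connected subtree. Here vertex g appears in no bag, so the decomposition is invalid.

No — vertex g appears in no bag.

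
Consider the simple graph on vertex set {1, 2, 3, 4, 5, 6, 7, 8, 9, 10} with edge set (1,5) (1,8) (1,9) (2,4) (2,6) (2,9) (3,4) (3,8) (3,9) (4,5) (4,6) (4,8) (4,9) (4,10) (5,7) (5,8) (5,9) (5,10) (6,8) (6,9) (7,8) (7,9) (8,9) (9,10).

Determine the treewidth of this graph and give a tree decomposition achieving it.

Every bag has size at most 4, so the width is 4 − 1 = 3 and tw(G) ≤ 3. On the other hand G contains the 4-clique {1, 5, 8, 9}. A clique must lie in a single bag of any decomposition, so no decomposition can have width below 3. Hence tw(G) = 3 exactly.

Treewidth 3.
One such decomposition:
Bags: B1 = {4, 5, 8, 9}  B2 = {4, 6, 8, 9}  B3 = {4, 5, 9, 10}  B4 = {3, 4, 8, 9}  B5 = {5, 7, 8, 9}  B6 = {2, 4, 6, 9}  B7 = {1, 5, 8, 9}
Tree: B1–B2, B1–B3, B2–B4, B1–B5, B2–B6, B1–B7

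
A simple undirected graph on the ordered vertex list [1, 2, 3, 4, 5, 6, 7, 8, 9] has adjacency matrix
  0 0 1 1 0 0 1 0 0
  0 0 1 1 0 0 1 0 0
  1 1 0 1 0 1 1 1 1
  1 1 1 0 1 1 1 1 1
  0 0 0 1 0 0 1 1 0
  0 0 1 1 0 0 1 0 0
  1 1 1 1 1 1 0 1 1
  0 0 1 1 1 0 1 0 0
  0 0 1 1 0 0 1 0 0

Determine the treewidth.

3

A width-3 tree decomposition is:
Bags: B1 = {3, 4, 7, 9}  B2 = {3, 4, 6, 7}  B3 = {2, 3, 4, 7}  B4 = {3, 4, 7, 8}  B5 = {4, 5, 7, 8}  B6 = {1, 3, 4, 7}
Tree: B1–B2, B1–B3, B1–B4, B4–B5, B3–B6
The largest bag has 4 vertices, giving width 3; this decomposition certifies tw(G) ≤ 3. On the other hand G contains the 4-clique {1, 3, 4, 7}. A clique must lie in a single bag of any decomposition, so no decomposition can have width below 3. Combining the bounds, tw(G) = 3.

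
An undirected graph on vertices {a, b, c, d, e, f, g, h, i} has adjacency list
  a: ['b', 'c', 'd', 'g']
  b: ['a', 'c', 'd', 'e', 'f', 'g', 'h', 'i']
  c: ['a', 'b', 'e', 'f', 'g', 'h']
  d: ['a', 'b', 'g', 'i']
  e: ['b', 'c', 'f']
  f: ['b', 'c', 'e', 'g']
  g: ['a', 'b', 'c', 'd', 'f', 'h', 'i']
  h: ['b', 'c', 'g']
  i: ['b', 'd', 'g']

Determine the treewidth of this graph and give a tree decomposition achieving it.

Every bag has size at most 4, so the width is 4 − 1 = 3 and tw(G) ≤ 3. On the other hand G contains the 4-clique {a, b, d, g}. A clique must lie in a single bag of any decomposition, so no decomposition can have width below 3. Combining the bounds, tw(G) = 3.

Treewidth 3.
One such decomposition:
Bags: B1 = {b, c, f, g}  B2 = {a, b, c, g}  B3 = {b, c, e, f}  B4 = {b, c, g, h}  B5 = {a, b, d, g}  B6 = {b, d, g, i}
Tree: B1–B2, B1–B3, B2–B4, B2–B5, B5–B6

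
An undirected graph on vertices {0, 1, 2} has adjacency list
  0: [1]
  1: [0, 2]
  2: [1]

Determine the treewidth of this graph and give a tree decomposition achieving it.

Each bag holds 2 vertices, so the decomposition has width 1, which upper-bounds the treewidth. Since G has at least one edge (e.g. 1–0), it is not an edgeless graph, so tw(G) ≥ 1. The upper and lower bounds meet at 1, so that is the treewidth.

Treewidth 1.
One such decomposition:
Bags: B1 = {0, 1}  B2 = {1, 2}
Tree: B1–B2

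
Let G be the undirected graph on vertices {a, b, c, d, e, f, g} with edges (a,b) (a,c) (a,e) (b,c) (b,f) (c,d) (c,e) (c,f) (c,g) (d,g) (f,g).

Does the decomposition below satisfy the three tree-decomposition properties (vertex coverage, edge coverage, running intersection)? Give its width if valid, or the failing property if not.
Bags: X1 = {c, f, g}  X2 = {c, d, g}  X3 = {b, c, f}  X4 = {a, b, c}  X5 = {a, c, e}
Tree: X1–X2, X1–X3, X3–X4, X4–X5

Vertex coverage: the bags together contain {a, b, c, d, e, f, g}, the full vertex set. Edge coverage: each edge of G has both endpoints in at least one bag. Running intersection: for every vertex, the bags containing it form a connected subtree. All three properties hold, so this is a valid tree decomposition of width max|bag| − 1 = 2, and hence tw(G) ≤ 2.

Yes; width 2.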